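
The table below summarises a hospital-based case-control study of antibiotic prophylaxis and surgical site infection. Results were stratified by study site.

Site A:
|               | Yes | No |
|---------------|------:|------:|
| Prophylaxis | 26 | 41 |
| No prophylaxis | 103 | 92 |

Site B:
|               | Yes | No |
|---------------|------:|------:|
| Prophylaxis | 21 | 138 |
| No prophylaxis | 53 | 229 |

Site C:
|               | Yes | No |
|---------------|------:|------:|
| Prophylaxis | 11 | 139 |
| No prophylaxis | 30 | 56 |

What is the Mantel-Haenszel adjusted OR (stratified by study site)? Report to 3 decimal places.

0.450

OR_MH = Σ(aᵢdᵢ/nᵢ) / Σ(bᵢcᵢ/nᵢ), where nᵢ is the stratum total.
Stratum 1 (Site A): n = 262; a·d/n = 26·92/262 = 9.1298; b·c/n = 41·103/262 = 16.1183
Stratum 2 (Site B): n = 441; a·d/n = 21·229/441 = 10.9048; b·c/n = 138·53/441 = 16.5850
Stratum 3 (Site C): n = 236; a·d/n = 11·56/236 = 2.6102; b·c/n = 139·30/236 = 17.6695
OR_MH = (9.1298 + 10.9048 + 2.6102) / (16.1183 + 16.5850 + 17.6695) = 22.6447 / 50.3728 = 0.44954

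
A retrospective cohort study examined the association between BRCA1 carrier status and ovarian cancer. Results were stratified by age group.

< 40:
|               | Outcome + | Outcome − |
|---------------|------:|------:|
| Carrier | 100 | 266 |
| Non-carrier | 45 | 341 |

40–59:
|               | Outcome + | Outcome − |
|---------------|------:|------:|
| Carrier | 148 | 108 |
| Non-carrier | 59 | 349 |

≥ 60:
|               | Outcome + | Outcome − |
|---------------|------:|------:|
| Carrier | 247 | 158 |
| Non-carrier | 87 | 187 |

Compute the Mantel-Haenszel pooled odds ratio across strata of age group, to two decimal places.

OR_MH = Σ(aᵢdᵢ/nᵢ) / Σ(bᵢcᵢ/nᵢ), where nᵢ is the stratum total.
Stratum 1 (< 40): n = 752; a·d/n = 100·341/752 = 45.3457; b·c/n = 266·45/752 = 15.9176
Stratum 2 (40–59): n = 664; a·d/n = 148·349/664 = 77.7892; b·c/n = 108·59/664 = 9.5964
Stratum 3 (≥ 60): n = 679; a·d/n = 247·187/679 = 68.0250; b·c/n = 158·87/679 = 20.2445
OR_MH = (45.3457 + 77.7892 + 68.0250) / (15.9176 + 9.5964 + 20.2445) = 191.1599 / 45.7584 = 4.17759

4.18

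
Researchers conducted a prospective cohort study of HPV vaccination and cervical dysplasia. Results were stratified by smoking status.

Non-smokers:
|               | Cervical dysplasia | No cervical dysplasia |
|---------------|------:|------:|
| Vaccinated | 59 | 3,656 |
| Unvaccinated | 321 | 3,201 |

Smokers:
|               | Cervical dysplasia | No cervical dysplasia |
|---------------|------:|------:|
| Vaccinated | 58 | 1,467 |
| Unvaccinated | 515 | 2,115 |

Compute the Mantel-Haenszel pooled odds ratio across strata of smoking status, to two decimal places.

0.16

OR_MH = Σ(aᵢdᵢ/nᵢ) / Σ(bᵢcᵢ/nᵢ), where nᵢ is the stratum total.
Stratum 1 (Non-smokers): n = 7237; a·d/n = 59·3201/7237 = 26.0963; b·c/n = 3656·321/7237 = 162.1633
Stratum 2 (Smokers): n = 4155; a·d/n = 58·2115/4155 = 29.5235; b·c/n = 1467·515/4155 = 181.8303
OR_MH = (26.0963 + 29.5235) / (162.1633 + 181.8303) = 55.6198 / 343.9937 = 0.16169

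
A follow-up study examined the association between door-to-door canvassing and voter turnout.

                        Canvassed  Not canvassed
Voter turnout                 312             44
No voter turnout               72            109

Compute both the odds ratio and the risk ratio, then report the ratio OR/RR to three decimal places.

Reading the table with exposure as columns: a = 312 (Canvassed, case), b = 72 (Canvassed, non-case), c = 44 (Not canvassed, case), d = 109.
OR = (312·109)/(72·44) = 34008/3168 = 10.73485
Risk in exposed = 312/384 = 0.81250; risk in unexposed = 44/153 = 0.28758; RR = 2.82528
OR/RR = 10.73485 / 2.82528 = 3.79956
The outcome is not rare, so the OR lies further from 1 than the RR.

3.800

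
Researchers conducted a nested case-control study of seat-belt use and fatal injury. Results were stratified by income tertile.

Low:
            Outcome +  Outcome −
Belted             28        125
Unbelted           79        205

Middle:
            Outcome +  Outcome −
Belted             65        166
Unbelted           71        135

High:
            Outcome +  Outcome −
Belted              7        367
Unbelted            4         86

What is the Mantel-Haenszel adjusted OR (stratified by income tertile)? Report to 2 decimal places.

0.65

OR_MH = Σ(aᵢdᵢ/nᵢ) / Σ(bᵢcᵢ/nᵢ), where nᵢ is the stratum total.
Stratum 1 (Low): n = 437; a·d/n = 28·205/437 = 13.1350; b·c/n = 125·79/437 = 22.5973
Stratum 2 (Middle): n = 437; a·d/n = 65·135/437 = 20.0801; b·c/n = 166·71/437 = 26.9703
Stratum 3 (High): n = 464; a·d/n = 7·86/464 = 1.2974; b·c/n = 367·4/464 = 3.1638
OR_MH = (13.1350 + 20.0801 + 1.2974) / (22.5973 + 26.9703 + 3.1638) = 34.5125 / 52.7313 = 0.65450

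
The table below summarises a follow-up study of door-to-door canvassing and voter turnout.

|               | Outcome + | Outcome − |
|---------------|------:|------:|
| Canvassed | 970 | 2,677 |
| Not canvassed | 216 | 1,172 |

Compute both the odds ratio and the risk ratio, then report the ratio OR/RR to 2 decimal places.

1.15

Cells: a = 970, b = 2677, c = 216, d = 1172.
OR = (970·1172)/(2677·216) = 1136840/578232 = 1.96606
Risk in exposed = 970/3647 = 0.26597; risk in unexposed = 216/1388 = 0.15562; RR = 1.70912
OR/RR = 1.96606 / 1.70912 = 1.15034
The outcome is not rare, so the OR lies further from 1 than the RR.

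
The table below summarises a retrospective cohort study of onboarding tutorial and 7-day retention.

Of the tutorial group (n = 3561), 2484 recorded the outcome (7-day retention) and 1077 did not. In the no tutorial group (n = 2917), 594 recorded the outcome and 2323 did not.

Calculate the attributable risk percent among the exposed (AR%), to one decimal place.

70.8

From the description: a = 2484, b = 1077, c = 594, d = 2323.
Risk in exposed = 2484/3561 = 0.69756; risk in unexposed = 594/2917 = 0.20363.
RR = 0.69756/0.20363 = 3.42554
AR% = (RR − 1)/RR × 100 = (3.42554 − 1)/3.42554 × 100 = 70.8076%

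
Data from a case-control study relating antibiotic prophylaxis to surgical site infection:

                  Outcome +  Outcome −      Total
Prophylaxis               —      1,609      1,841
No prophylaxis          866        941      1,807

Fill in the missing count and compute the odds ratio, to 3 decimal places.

0.157

The missing cell is in the exposed row: 1841 − 1609 = 232.
So a = 232, b = 1609, c = 866, d = 941.
OR = (a·d)/(b·c) = (232 × 941) / (1609 × 866) = 218312 / 1393394 = 0.15668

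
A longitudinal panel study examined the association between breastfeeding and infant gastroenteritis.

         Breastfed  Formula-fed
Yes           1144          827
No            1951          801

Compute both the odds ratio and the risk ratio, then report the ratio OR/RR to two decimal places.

Reading the table with exposure as columns: a = 1144 (Breastfed, case), b = 1951 (Breastfed, non-case), c = 827 (Formula-fed, case), d = 801.
OR = (1144·801)/(1951·827) = 916344/1613477 = 0.56793
Risk in exposed = 1144/3095 = 0.36963; risk in unexposed = 827/1628 = 0.50799; RR = 0.72764
OR/RR = 0.56793 / 0.72764 = 0.78052
The outcome is not rare, so the OR lies further from 1 than the RR.

0.78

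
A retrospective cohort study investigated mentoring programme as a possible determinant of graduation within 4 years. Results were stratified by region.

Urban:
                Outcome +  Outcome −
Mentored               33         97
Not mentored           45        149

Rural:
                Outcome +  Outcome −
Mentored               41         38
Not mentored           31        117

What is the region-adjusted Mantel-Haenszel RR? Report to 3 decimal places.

1.612

RR_MH = Σ(aᵢ·n₀ᵢ/nᵢ) / Σ(cᵢ·n₁ᵢ/nᵢ), with n₁ᵢ = aᵢ+bᵢ (exposed), n₀ᵢ = cᵢ+dᵢ (unexposed), nᵢ = n₁ᵢ+n₀ᵢ.
Stratum 1 (Urban): n₁ = 130, n₀ = 194, n = 324; a·n₀/n = 33·194/324 = 19.7593; c·n₁/n = 45·130/324 = 18.0556
Stratum 2 (Rural): n₁ = 79, n₀ = 148, n = 227; a·n₀/n = 41·148/227 = 26.7313; c·n₁/n = 31·79/227 = 10.7885
RR_MH = (19.7593 + 26.7313) / (18.0556 + 10.7885) = 46.4905 / 28.8441 = 1.61179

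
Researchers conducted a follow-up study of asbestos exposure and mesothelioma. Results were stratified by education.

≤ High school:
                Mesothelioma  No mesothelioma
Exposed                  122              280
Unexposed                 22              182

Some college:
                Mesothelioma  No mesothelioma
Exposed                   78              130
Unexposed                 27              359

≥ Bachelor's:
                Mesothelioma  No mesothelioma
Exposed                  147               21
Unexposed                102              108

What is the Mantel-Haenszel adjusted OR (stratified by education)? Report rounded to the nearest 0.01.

OR_MH = Σ(aᵢdᵢ/nᵢ) / Σ(bᵢcᵢ/nᵢ), where nᵢ is the stratum total.
Stratum 1 (≤ High school): n = 606; a·d/n = 122·182/606 = 36.6403; b·c/n = 280·22/606 = 10.1650
Stratum 2 (Some college): n = 594; a·d/n = 78·359/594 = 47.1414; b·c/n = 130·27/594 = 5.9091
Stratum 3 (≥ Bachelor's): n = 378; a·d/n = 147·108/378 = 42.0000; b·c/n = 21·102/378 = 5.6667
OR_MH = (36.6403 + 47.1414 + 42.0000) / (10.1650 + 5.9091 + 5.6667) = 125.7817 / 21.7408 = 5.78552

5.79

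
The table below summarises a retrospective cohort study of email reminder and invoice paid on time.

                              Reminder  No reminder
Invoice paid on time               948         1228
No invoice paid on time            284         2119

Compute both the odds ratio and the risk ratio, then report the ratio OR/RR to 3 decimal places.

2.746

Reading the table with exposure as columns: a = 948 (Reminder, case), b = 284 (Reminder, non-case), c = 1228 (No reminder, case), d = 2119.
OR = (948·2119)/(284·1228) = 2008812/348752 = 5.76000
Risk in exposed = 948/1232 = 0.76948; risk in unexposed = 1228/3347 = 0.36690; RR = 2.09727
OR/RR = 5.76000 / 2.09727 = 2.74642
The outcome is not rare, so the OR lies further from 1 than the RR.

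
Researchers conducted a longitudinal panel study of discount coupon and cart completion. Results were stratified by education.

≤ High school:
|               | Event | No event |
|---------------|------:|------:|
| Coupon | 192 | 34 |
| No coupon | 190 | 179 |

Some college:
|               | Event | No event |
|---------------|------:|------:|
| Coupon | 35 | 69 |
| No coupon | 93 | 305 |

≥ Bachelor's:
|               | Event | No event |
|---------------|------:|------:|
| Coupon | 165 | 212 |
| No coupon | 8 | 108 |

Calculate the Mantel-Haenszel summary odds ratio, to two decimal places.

4.25

OR_MH = Σ(aᵢdᵢ/nᵢ) / Σ(bᵢcᵢ/nᵢ), where nᵢ is the stratum total.
Stratum 1 (≤ High school): n = 595; a·d/n = 192·179/595 = 57.7613; b·c/n = 34·190/595 = 10.8571
Stratum 2 (Some college): n = 502; a·d/n = 35·305/502 = 21.2649; b·c/n = 69·93/502 = 12.7829
Stratum 3 (≥ Bachelor's): n = 493; a·d/n = 165·108/493 = 36.1460; b·c/n = 212·8/493 = 3.4402
OR_MH = (57.7613 + 21.2649 + 36.1460) / (10.8571 + 12.7829 + 3.4402) = 115.1723 / 27.0802 = 4.25301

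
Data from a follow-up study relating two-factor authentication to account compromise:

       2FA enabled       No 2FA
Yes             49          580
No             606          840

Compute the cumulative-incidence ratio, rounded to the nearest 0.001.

Reading the table with exposure as columns: a = 49 (2FA enabled, case), b = 606 (2FA enabled, non-case), c = 580 (No 2FA, case), d = 840.
Risk in exposed = 49/655 = 0.07481; risk in unexposed = 580/1420 = 0.40845.
RR = 0.07481 / 0.40845 = 0.18315
The risk is 82% lower among the exposed than among the unexposed.

0.183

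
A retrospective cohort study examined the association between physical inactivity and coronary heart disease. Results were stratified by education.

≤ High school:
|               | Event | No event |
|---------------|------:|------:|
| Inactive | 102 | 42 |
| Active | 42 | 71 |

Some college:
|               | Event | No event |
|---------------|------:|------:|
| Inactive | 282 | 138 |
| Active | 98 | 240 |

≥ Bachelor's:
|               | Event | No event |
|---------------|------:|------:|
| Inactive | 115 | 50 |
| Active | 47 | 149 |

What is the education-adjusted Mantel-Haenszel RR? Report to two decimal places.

RR_MH = Σ(aᵢ·n₀ᵢ/nᵢ) / Σ(cᵢ·n₁ᵢ/nᵢ), with n₁ᵢ = aᵢ+bᵢ (exposed), n₀ᵢ = cᵢ+dᵢ (unexposed), nᵢ = n₁ᵢ+n₀ᵢ.
Stratum 1 (≤ High school): n₁ = 144, n₀ = 113, n = 257; a·n₀/n = 102·113/257 = 44.8482; c·n₁/n = 42·144/257 = 23.5331
Stratum 2 (Some college): n₁ = 420, n₀ = 338, n = 758; a·n₀/n = 282·338/758 = 125.7467; c·n₁/n = 98·420/758 = 54.3008
Stratum 3 (≥ Bachelor's): n₁ = 165, n₀ = 196, n = 361; a·n₀/n = 115·196/361 = 62.4377; c·n₁/n = 47·165/361 = 21.4820
RR_MH = (44.8482 + 125.7467 + 62.4377) / (23.5331 + 54.3008 + 21.4820) = 233.0326 / 99.3159 = 2.34638

2.35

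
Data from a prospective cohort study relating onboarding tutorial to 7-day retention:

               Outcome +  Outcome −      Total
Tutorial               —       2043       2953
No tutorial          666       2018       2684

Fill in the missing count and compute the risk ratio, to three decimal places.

The missing cell is in the exposed row: 2953 − 2043 = 910.
So a = 910, b = 2043, c = 666, d = 2018.
RR = [a/(a+b)] / [c/(c+d)] = (910/2953) / (666/2684) = 0.30816/0.24814 = 1.24190

1.242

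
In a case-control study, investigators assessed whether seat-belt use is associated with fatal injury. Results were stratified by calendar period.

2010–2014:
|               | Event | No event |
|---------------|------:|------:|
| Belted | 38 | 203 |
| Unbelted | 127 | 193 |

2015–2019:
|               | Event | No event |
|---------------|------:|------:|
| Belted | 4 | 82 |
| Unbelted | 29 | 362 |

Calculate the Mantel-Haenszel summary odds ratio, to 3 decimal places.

0.316

OR_MH = Σ(aᵢdᵢ/nᵢ) / Σ(bᵢcᵢ/nᵢ), where nᵢ is the stratum total.
Stratum 1 (2010–2014): n = 561; a·d/n = 38·193/561 = 13.0731; b·c/n = 203·127/561 = 45.9554
Stratum 2 (2015–2019): n = 477; a·d/n = 4·362/477 = 3.0356; b·c/n = 82·29/477 = 4.9853
OR_MH = (13.0731 + 3.0356) / (45.9554 + 4.9853) = 16.1087 / 50.9408 = 0.31622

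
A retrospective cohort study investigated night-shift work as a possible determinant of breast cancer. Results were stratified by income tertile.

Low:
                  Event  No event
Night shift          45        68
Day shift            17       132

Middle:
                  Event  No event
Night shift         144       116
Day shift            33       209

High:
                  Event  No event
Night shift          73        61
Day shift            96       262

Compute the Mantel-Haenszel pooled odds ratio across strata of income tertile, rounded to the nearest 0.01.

OR_MH = Σ(aᵢdᵢ/nᵢ) / Σ(bᵢcᵢ/nᵢ), where nᵢ is the stratum total.
Stratum 1 (Low): n = 262; a·d/n = 45·132/262 = 22.6718; b·c/n = 68·17/262 = 4.4122
Stratum 2 (Middle): n = 502; a·d/n = 144·209/502 = 59.9522; b·c/n = 116·33/502 = 7.6255
Stratum 3 (High): n = 492; a·d/n = 73·262/492 = 38.8740; b·c/n = 61·96/492 = 11.9024
OR_MH = (22.6718 + 59.9522 + 38.8740) / (4.4122 + 7.6255 + 11.9024) = 121.4979 / 23.9402 = 5.07507

5.08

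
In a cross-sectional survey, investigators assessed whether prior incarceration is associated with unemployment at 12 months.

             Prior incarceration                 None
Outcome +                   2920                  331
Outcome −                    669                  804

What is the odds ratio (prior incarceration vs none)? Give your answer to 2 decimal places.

Reading the table with exposure as columns: a = 2920 (Prior incarceration, case), b = 669 (Prior incarceration, non-case), c = 331 (None, case), d = 804.
OR = (a·d)/(b·c) = (2920 × 804) / (669 × 331) = 2347680 / 221439 = 10.60193
The odds of unemployment at 12 months are about 10.60 times as high in the prior incarceration group.

10.60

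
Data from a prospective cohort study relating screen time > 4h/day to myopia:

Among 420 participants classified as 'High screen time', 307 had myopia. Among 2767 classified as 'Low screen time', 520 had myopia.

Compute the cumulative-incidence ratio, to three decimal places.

From the description: a = 307, b = 113, c = 520, d = 2247.
Risk in exposed = 307/420 = 0.73095; risk in unexposed = 520/2767 = 0.18793.
RR = 0.73095 / 0.18793 = 3.88951
The risk among the exposed is 3.89 times that among the unexposed.

3.890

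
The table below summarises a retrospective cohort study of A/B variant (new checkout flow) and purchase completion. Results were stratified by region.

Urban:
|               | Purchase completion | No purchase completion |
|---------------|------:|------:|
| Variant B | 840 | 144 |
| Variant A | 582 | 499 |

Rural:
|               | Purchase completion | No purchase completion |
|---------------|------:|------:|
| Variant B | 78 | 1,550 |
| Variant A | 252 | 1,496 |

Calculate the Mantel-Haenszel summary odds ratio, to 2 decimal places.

OR_MH = Σ(aᵢdᵢ/nᵢ) / Σ(bᵢcᵢ/nᵢ), where nᵢ is the stratum total.
Stratum 1 (Urban): n = 2065; a·d/n = 840·499/2065 = 202.9831; b·c/n = 144·582/2065 = 40.5850
Stratum 2 (Rural): n = 3376; a·d/n = 78·1496/3376 = 34.5640; b·c/n = 1550·252/3376 = 115.6991
OR_MH = (202.9831 + 34.5640) / (40.5850 + 115.6991) = 237.5470 / 156.2840 = 1.51997

1.52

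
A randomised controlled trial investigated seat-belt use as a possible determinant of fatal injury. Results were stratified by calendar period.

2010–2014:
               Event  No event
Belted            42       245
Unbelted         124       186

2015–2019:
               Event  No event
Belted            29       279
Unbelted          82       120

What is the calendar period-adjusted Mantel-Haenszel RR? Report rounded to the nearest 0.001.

0.305

RR_MH = Σ(aᵢ·n₀ᵢ/nᵢ) / Σ(cᵢ·n₁ᵢ/nᵢ), with n₁ᵢ = aᵢ+bᵢ (exposed), n₀ᵢ = cᵢ+dᵢ (unexposed), nᵢ = n₁ᵢ+n₀ᵢ.
Stratum 1 (2010–2014): n₁ = 287, n₀ = 310, n = 597; a·n₀/n = 42·310/597 = 21.8090; c·n₁/n = 124·287/597 = 59.6114
Stratum 2 (2015–2019): n₁ = 308, n₀ = 202, n = 510; a·n₀/n = 29·202/510 = 11.4863; c·n₁/n = 82·308/510 = 49.5216
RR_MH = (21.8090 + 11.4863) / (59.6114 + 49.5216) = 33.2953 / 109.1330 = 0.30509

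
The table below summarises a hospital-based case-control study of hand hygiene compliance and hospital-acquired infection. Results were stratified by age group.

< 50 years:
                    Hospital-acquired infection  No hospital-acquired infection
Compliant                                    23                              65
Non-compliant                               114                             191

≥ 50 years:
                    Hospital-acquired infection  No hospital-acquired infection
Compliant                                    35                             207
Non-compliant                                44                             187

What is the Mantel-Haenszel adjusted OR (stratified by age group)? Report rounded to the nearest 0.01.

0.66

OR_MH = Σ(aᵢdᵢ/nᵢ) / Σ(bᵢcᵢ/nᵢ), where nᵢ is the stratum total.
Stratum 1 (< 50 years): n = 393; a·d/n = 23·191/393 = 11.1781; b·c/n = 65·114/393 = 18.8550
Stratum 2 (≥ 50 years): n = 473; a·d/n = 35·187/473 = 13.8372; b·c/n = 207·44/473 = 19.2558
OR_MH = (11.1781 + 13.8372) / (18.8550 + 19.2558) = 25.0153 / 38.1108 = 0.65638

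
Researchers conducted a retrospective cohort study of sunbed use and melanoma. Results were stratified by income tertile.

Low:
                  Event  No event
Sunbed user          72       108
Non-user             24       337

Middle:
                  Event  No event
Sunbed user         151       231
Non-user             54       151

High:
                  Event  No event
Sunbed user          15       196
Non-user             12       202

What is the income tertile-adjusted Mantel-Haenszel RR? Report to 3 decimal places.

2.207

RR_MH = Σ(aᵢ·n₀ᵢ/nᵢ) / Σ(cᵢ·n₁ᵢ/nᵢ), with n₁ᵢ = aᵢ+bᵢ (exposed), n₀ᵢ = cᵢ+dᵢ (unexposed), nᵢ = n₁ᵢ+n₀ᵢ.
Stratum 1 (Low): n₁ = 180, n₀ = 361, n = 541; a·n₀/n = 72·361/541 = 48.0444; c·n₁/n = 24·180/541 = 7.9852
Stratum 2 (Middle): n₁ = 382, n₀ = 205, n = 587; a·n₀/n = 151·205/587 = 52.7342; c·n₁/n = 54·382/587 = 35.1414
Stratum 3 (High): n₁ = 211, n₀ = 214, n = 425; a·n₀/n = 15·214/425 = 7.5529; c·n₁/n = 12·211/425 = 5.9576
RR_MH = (48.0444 + 52.7342 + 7.5529) / (7.9852 + 35.1414 + 5.9576) = 108.3315 / 49.0843 = 2.20705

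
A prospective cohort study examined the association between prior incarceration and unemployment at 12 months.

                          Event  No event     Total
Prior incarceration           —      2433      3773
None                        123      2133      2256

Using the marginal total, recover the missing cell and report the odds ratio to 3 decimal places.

9.551

The missing cell is in the exposed row: 3773 − 2433 = 1340.
So a = 1340, b = 2433, c = 123, d = 2133.
OR = (a·d)/(b·c) = (1340 × 2133) / (2433 × 123) = 2858220 / 299259 = 9.55099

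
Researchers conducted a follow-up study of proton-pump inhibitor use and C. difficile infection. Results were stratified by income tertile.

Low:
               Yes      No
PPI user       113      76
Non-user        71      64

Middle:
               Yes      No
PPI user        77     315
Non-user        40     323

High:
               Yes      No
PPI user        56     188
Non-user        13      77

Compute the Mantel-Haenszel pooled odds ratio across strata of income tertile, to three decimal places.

OR_MH = Σ(aᵢdᵢ/nᵢ) / Σ(bᵢcᵢ/nᵢ), where nᵢ is the stratum total.
Stratum 1 (Low): n = 324; a·d/n = 113·64/324 = 22.3210; b·c/n = 76·71/324 = 16.6543
Stratum 2 (Middle): n = 755; a·d/n = 77·323/755 = 32.9417; b·c/n = 315·40/755 = 16.6887
Stratum 3 (High): n = 334; a·d/n = 56·77/334 = 12.9102; b·c/n = 188·13/334 = 7.3174
OR_MH = (22.3210 + 32.9417 + 12.9102) / (16.6543 + 16.6887 + 7.3174) = 68.1729 / 40.6604 = 1.67664

1.677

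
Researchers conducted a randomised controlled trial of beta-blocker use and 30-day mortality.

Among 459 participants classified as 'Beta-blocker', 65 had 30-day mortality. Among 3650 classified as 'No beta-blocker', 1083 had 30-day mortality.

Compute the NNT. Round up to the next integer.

Risk in treated group = 65/459 = 0.14161; risk in control = 1083/3650 = 0.29671.
Absolute risk reduction = 0.29671 − 0.14161 = 0.15510
NNT = 1 / ARR = 1 / 0.15510 = 6.447 → round up → 7

7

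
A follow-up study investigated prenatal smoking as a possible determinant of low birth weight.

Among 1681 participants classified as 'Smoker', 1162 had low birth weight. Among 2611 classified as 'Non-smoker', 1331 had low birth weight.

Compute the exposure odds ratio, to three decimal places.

From the description: a = 1162, b = 519, c = 1331, d = 1280.
OR = (a·d)/(b·c) = (1162 × 1280) / (519 × 1331) = 1487360 / 690789 = 2.15313
The odds of low birth weight are about 2.15 times as high in the smoker group.

2.153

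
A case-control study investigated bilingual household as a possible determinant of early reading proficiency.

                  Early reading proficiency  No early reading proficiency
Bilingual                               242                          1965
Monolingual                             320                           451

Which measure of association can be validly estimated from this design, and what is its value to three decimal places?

Cells: a = 242, b = 1965, c = 320, d = 451.
This is a case-control study: participants were sampled on outcome status, so risks in the source population cannot be estimated directly — relative risk is not valid here. The odds ratio is the appropriate measure.
OR = (a·d)/(b·c) = (242 × 451) / (1965 × 320) = 109142 / 628800 = 0.17357

0.174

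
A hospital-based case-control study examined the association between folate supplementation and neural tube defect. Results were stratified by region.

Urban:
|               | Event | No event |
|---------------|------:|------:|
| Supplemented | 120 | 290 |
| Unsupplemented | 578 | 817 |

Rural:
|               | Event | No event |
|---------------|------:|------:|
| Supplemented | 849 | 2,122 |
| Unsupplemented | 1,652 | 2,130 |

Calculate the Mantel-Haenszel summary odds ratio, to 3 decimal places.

OR_MH = Σ(aᵢdᵢ/nᵢ) / Σ(bᵢcᵢ/nᵢ), where nᵢ is the stratum total.
Stratum 1 (Urban): n = 1805; a·d/n = 120·817/1805 = 54.3158; b·c/n = 290·578/1805 = 92.8643
Stratum 2 (Rural): n = 6753; a·d/n = 849·2130/6753 = 267.7876; b·c/n = 2122·1652/6753 = 519.1091
OR_MH = (54.3158 + 267.7876) / (92.8643 + 519.1091) = 322.1034 / 611.9734 = 0.52634

0.526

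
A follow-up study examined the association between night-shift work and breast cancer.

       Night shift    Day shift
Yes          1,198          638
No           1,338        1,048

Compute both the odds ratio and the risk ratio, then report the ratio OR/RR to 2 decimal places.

1.18

Reading the table with exposure as columns: a = 1198 (Night shift, case), b = 1338 (Night shift, non-case), c = 638 (Day shift, case), d = 1048.
OR = (1198·1048)/(1338·638) = 1255504/853644 = 1.47076
Risk in exposed = 1198/2536 = 0.47240; risk in unexposed = 638/1686 = 0.37841; RR = 1.24837
OR/RR = 1.47076 / 1.24837 = 1.17814
The outcome is not rare, so the OR lies further from 1 than the RR.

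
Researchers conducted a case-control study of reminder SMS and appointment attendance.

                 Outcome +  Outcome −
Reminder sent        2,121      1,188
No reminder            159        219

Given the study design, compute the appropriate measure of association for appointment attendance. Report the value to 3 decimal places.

Cells: a = 2121, b = 1188, c = 159, d = 219.
This is a case-control study: participants were sampled on outcome status, so risks in the source population cannot be estimated directly — relative risk is not valid here. The odds ratio is the appropriate measure.
OR = (a·d)/(b·c) = (2121 × 219) / (1188 × 159) = 464499 / 188892 = 2.45907

2.459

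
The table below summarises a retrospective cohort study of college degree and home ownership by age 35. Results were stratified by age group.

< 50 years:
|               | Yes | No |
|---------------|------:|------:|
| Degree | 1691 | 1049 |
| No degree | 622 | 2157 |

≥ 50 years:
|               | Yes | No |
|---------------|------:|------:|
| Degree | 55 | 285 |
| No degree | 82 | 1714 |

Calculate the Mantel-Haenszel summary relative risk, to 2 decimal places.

2.79

RR_MH = Σ(aᵢ·n₀ᵢ/nᵢ) / Σ(cᵢ·n₁ᵢ/nᵢ), with n₁ᵢ = aᵢ+bᵢ (exposed), n₀ᵢ = cᵢ+dᵢ (unexposed), nᵢ = n₁ᵢ+n₀ᵢ.
Stratum 1 (< 50 years): n₁ = 2740, n₀ = 2779, n = 5519; a·n₀/n = 1691·2779/5519 = 851.4747; c·n₁/n = 622·2740/5519 = 308.8023
Stratum 2 (≥ 50 years): n₁ = 340, n₀ = 1796, n = 2136; a·n₀/n = 55·1796/2136 = 46.2453; c·n₁/n = 82·340/2136 = 13.0524
RR_MH = (851.4747 + 46.2453) / (308.8023 + 13.0524) = 897.7200 / 321.8548 = 2.78921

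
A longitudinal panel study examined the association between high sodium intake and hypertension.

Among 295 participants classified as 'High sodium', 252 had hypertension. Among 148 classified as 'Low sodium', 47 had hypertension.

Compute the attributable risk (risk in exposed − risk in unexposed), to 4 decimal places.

0.5367

From the description: a = 252, b = 43, c = 47, d = 101.
Risk in exposed = 252/295 = 0.854237; risk in unexposed = 47/148 = 0.317568.
Risk difference = 0.854237 − 0.317568 = 0.536670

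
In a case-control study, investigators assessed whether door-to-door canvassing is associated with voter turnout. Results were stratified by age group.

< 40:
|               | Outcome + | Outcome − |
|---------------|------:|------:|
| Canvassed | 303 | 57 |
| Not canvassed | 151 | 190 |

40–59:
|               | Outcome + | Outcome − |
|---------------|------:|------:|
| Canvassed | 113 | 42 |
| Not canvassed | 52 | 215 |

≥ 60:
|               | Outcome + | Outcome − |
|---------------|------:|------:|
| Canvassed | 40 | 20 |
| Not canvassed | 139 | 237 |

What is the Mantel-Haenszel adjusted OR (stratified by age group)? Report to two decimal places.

6.77

OR_MH = Σ(aᵢdᵢ/nᵢ) / Σ(bᵢcᵢ/nᵢ), where nᵢ is the stratum total.
Stratum 1 (< 40): n = 701; a·d/n = 303·190/701 = 82.1255; b·c/n = 57·151/701 = 12.2782
Stratum 2 (40–59): n = 422; a·d/n = 113·215/422 = 57.5711; b·c/n = 42·52/422 = 5.1754
Stratum 3 (≥ 60): n = 436; a·d/n = 40·237/436 = 21.7431; b·c/n = 20·139/436 = 6.3761
OR_MH = (82.1255 + 57.5711 + 21.7431) / (12.2782 + 5.1754 + 6.3761) = 161.4397 / 23.8297 = 6.77474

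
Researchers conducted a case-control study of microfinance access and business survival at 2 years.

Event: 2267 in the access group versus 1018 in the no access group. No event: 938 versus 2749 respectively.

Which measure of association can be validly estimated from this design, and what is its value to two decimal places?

From the description: a = 2267, b = 938, c = 1018, d = 2749.
This is a case-control study: participants were sampled on outcome status, so risks in the source population cannot be estimated directly — relative risk is not valid here. The odds ratio is the appropriate measure.
OR = (a·d)/(b·c) = (2267 × 2749) / (938 × 1018) = 6231983 / 954884 = 6.52643

6.53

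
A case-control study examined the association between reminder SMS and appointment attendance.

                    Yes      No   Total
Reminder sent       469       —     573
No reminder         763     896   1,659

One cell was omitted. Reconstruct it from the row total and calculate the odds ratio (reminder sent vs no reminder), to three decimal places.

5.296

The missing cell is in the exposed row: 573 − 469 = 104.
So a = 469, b = 104, c = 763, d = 896.
OR = (a·d)/(b·c) = (469 × 896) / (104 × 763) = 420224 / 79352 = 5.29570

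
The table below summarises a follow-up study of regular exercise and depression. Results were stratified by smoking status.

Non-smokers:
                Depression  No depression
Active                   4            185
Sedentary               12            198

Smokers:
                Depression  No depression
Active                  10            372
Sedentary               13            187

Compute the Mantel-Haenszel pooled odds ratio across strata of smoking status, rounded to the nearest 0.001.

0.375

OR_MH = Σ(aᵢdᵢ/nᵢ) / Σ(bᵢcᵢ/nᵢ), where nᵢ is the stratum total.
Stratum 1 (Non-smokers): n = 399; a·d/n = 4·198/399 = 1.9850; b·c/n = 185·12/399 = 5.5639
Stratum 2 (Smokers): n = 582; a·d/n = 10·187/582 = 3.2131; b·c/n = 372·13/582 = 8.3093
OR_MH = (1.9850 + 3.2131) / (5.5639 + 8.3093) = 5.1980 / 13.8732 = 0.37468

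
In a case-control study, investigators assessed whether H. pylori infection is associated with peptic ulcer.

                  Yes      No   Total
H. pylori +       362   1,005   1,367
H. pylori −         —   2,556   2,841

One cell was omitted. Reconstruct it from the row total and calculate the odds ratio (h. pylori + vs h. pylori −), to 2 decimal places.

The missing cell is in the unexposed row: 2841 − 2556 = 285.
So a = 362, b = 1005, c = 285, d = 2556.
OR = (a·d)/(b·c) = (362 × 2556) / (1005 × 285) = 925272 / 286425 = 3.23042

3.23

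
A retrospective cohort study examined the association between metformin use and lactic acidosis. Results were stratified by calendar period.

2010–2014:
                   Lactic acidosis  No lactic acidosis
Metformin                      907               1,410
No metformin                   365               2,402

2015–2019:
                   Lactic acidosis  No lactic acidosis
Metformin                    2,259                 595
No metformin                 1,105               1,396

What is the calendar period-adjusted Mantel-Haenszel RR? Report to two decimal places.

RR_MH = Σ(aᵢ·n₀ᵢ/nᵢ) / Σ(cᵢ·n₁ᵢ/nᵢ), with n₁ᵢ = aᵢ+bᵢ (exposed), n₀ᵢ = cᵢ+dᵢ (unexposed), nᵢ = n₁ᵢ+n₀ᵢ.
Stratum 1 (2010–2014): n₁ = 2317, n₀ = 2767, n = 5084; a·n₀/n = 907·2767/5084 = 493.6406; c·n₁/n = 365·2317/5084 = 166.3464
Stratum 2 (2015–2019): n₁ = 2854, n₀ = 2501, n = 5355; a·n₀/n = 2259·2501/5355 = 1055.0437; c·n₁/n = 1105·2854/5355 = 588.9206
RR_MH = (493.6406 + 1055.0437) / (166.3464 + 588.9206) = 1548.6843 / 755.2670 = 2.05051

2.05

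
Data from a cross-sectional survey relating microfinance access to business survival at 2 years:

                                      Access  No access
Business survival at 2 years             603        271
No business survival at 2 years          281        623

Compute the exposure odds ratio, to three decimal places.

Reading the table with exposure as columns: a = 603 (Access, case), b = 281 (Access, non-case), c = 271 (No access, case), d = 623.
OR = (a·d)/(b·c) = (603 × 623) / (281 × 271) = 375669 / 76151 = 4.93321
The odds of business survival at 2 years are about 4.93 times as high in the access group.

4.933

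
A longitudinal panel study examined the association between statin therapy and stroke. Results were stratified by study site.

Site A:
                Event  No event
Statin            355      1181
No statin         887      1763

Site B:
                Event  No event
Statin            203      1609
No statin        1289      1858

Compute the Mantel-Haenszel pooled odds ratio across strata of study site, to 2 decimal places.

OR_MH = Σ(aᵢdᵢ/nᵢ) / Σ(bᵢcᵢ/nᵢ), where nᵢ is the stratum total.
Stratum 1 (Site A): n = 4186; a·d/n = 355·1763/4186 = 149.5139; b·c/n = 1181·887/4186 = 250.2501
Stratum 2 (Site B): n = 4959; a·d/n = 203·1858/4959 = 76.0585; b·c/n = 1609·1289/4959 = 418.2297
OR_MH = (149.5139 + 76.0585) / (250.2501 + 418.2297) = 225.5723 / 668.4798 = 0.33744

0.34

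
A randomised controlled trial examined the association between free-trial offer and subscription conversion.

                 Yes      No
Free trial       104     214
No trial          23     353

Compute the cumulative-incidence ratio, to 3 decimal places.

5.346

Cells: a = 104, b = 214, c = 23, d = 353.
Risk in exposed = 104/318 = 0.32704; risk in unexposed = 23/376 = 0.06117.
RR = 0.32704 / 0.06117 = 5.34646
The risk among the exposed is 5.35 times that among the unexposed.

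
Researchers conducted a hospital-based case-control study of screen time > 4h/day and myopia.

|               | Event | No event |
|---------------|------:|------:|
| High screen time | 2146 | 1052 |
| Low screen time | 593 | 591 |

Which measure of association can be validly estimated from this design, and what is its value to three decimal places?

2.033

Cells: a = 2146, b = 1052, c = 593, d = 591.
This is a hospital-based case-control study: participants were sampled on outcome status, so risks in the source population cannot be estimated directly — relative risk is not valid here. The odds ratio is the appropriate measure.
OR = (a·d)/(b·c) = (2146 × 591) / (1052 × 593) = 1268286 / 623836 = 2.03304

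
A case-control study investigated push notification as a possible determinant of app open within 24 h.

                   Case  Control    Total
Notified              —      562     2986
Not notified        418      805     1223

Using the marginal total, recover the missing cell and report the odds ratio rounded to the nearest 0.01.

8.31

The missing cell is in the exposed row: 2986 − 562 = 2424.
So a = 2424, b = 562, c = 418, d = 805.
OR = (a·d)/(b·c) = (2424 × 805) / (562 × 418) = 1951320 / 234916 = 8.30646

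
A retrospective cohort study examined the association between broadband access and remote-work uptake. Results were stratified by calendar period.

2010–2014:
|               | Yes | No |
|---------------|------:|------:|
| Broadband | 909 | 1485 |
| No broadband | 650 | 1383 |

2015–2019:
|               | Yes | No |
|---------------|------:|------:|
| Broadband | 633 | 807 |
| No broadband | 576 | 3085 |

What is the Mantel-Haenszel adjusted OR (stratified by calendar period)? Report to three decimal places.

OR_MH = Σ(aᵢdᵢ/nᵢ) / Σ(bᵢcᵢ/nᵢ), where nᵢ is the stratum total.
Stratum 1 (2010–2014): n = 4427; a·d/n = 909·1383/4427 = 283.9727; b·c/n = 1485·650/4427 = 218.0370
Stratum 2 (2015–2019): n = 5101; a·d/n = 633·3085/5101 = 382.8279; b·c/n = 807·576/5101 = 91.1257
OR_MH = (283.9727 + 382.8279) / (218.0370 + 91.1257) = 666.8005 / 309.1627 = 2.15679

2.157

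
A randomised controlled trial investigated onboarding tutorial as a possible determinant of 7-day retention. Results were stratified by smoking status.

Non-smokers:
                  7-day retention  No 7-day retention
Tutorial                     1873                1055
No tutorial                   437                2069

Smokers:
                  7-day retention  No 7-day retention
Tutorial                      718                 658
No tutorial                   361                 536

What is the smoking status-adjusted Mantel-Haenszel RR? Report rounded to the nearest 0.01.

2.53

RR_MH = Σ(aᵢ·n₀ᵢ/nᵢ) / Σ(cᵢ·n₁ᵢ/nᵢ), with n₁ᵢ = aᵢ+bᵢ (exposed), n₀ᵢ = cᵢ+dᵢ (unexposed), nᵢ = n₁ᵢ+n₀ᵢ.
Stratum 1 (Non-smokers): n₁ = 2928, n₀ = 2506, n = 5434; a·n₀/n = 1873·2506/5434 = 863.7722; c·n₁/n = 437·2928/5434 = 235.4685
Stratum 2 (Smokers): n₁ = 1376, n₀ = 897, n = 2273; a·n₀/n = 718·897/2273 = 283.3462; c·n₁/n = 361·1376/2273 = 218.5376
RR_MH = (863.7722 + 283.3462) / (235.4685 + 218.5376) = 1147.1184 / 454.0061 = 2.52666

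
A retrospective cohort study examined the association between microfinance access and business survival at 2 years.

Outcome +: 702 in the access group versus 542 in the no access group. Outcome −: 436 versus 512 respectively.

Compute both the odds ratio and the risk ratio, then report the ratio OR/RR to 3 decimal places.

1.268

From the description: a = 702, b = 436, c = 542, d = 512.
OR = (702·512)/(436·542) = 359424/236312 = 1.52097
Risk in exposed = 702/1138 = 0.61687; risk in unexposed = 542/1054 = 0.51423; RR = 1.19960
OR/RR = 1.52097 / 1.19960 = 1.26790
The outcome is not rare, so the OR lies further from 1 than the RR.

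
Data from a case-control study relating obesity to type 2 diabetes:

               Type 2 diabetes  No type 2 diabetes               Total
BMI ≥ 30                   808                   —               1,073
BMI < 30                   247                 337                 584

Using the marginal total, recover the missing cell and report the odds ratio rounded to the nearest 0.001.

4.160

The missing cell is in the exposed row: 1073 − 808 = 265.
So a = 808, b = 265, c = 247, d = 337.
OR = (a·d)/(b·c) = (808 × 337) / (265 × 247) = 272296 / 65455 = 4.16005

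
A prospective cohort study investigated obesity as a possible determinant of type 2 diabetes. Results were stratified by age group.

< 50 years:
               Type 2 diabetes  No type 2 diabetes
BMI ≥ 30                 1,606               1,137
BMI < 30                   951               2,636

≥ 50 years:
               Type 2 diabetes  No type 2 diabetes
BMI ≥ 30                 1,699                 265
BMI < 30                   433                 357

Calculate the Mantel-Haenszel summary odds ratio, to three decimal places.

OR_MH = Σ(aᵢdᵢ/nᵢ) / Σ(bᵢcᵢ/nᵢ), where nᵢ is the stratum total.
Stratum 1 (< 50 years): n = 6330; a·d/n = 1606·2636/6330 = 668.7861; b·c/n = 1137·951/6330 = 170.8194
Stratum 2 (≥ 50 years): n = 2754; a·d/n = 1699·357/2754 = 220.2407; b·c/n = 265·433/2754 = 41.6649
OR_MH = (668.7861 + 220.2407) / (170.8194 + 41.6649) = 889.0268 / 212.4843 = 4.18397

4.184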